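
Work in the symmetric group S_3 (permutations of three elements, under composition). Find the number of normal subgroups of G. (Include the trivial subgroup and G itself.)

G has 6 subgroups. Checking conjugation-invariance by order — order 1: 1/1 normal; order 2: 0/3 normal; order 3: 1/1 normal; order 6: 1/1 normal.
Total normal subgroups: 3.

3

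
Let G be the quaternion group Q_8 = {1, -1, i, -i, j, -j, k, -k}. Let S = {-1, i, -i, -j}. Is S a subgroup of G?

No

The identity 1 ∉ S, so S is not a subgroup.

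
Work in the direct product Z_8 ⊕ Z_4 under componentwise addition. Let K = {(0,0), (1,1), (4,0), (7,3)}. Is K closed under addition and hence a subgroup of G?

No

Closure fails: (1,1) + (1,1) = (2,2) ∉ K. So K is not a subgroup.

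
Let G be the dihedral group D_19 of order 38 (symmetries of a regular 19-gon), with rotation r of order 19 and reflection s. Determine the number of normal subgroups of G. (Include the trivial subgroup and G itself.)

G has 22 subgroups. Checking conjugation-invariance by order — order 1: 1/1 normal; order 2: 0/19 normal; order 19: 1/1 normal; order 38: 1/1 normal.
Total normal subgroups: 3.

3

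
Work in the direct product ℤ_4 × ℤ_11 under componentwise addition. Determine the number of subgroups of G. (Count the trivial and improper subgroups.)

6

|G| = 44, so by Lagrange every subgroup order divides 44. Divisors: 1, 2, 4, 11, 22, 44.
Subgroups by order — order 1: 1; order 2: 1; order 4: 1; order 11: 1; order 22: 1; order 44: 1.
Total: 1 + 1 + 1 + 1 + 1 + 1 = 6.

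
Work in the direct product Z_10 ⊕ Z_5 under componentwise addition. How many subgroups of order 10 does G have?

6

|G| = 50 and 10 | 50, so subgroups of order 10 are possible by Lagrange.
The subgroups of order 10 are: {(0,0), (0,1), (0,2), (0,3), (0,4), (5,0), (5,1), (5,2), (5,3), (5,4)}; {(0,0), (1,0), (2,0), (3,0), (4,0), (5,0), (6,0), (7,0), (8,0), (9,0)}; {(0,0), (1,1), (2,2), (3,3), (4,4), (5,0), (6,1), (7,2), (8,3), (9,4)}; {(0,0), (1,2), (2,4), (3,1), (4,3), (5,0), (6,2), (7,4), (8,1), (9,3)}; … (6 in all).
So G has 6 subgroups of order 10.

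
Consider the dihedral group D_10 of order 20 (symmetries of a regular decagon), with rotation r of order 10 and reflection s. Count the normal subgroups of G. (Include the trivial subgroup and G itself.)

G has 22 subgroups. Checking conjugation-invariance by order — order 1: 1/1 normal; order 2: 1/11 normal; order 4: 0/5 normal; order 5: 1/1 normal; order 10: 3/3 normal; order 20: 1/1 normal.
Total normal subgroups: 7.

7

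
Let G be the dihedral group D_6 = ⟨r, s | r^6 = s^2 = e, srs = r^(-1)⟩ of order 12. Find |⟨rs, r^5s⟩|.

|⟨rs⟩| = 2 and |⟨r^5s⟩| = 2, so |H| is a multiple of lcm(2, 2) = 2 and divides |G| = 12.
Closing under the operation: H = {e, r^2, r^4, rs, r^3s, r^5s}, so |H| = 6.

6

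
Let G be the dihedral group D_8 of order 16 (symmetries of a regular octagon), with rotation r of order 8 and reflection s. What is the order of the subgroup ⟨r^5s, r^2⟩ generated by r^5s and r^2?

8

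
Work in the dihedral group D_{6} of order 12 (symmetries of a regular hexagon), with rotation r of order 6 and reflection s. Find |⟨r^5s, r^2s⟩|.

4

|⟨r^5s⟩| = 2 and |⟨r^2s⟩| = 2, so |H| is a multiple of lcm(2, 2) = 2 and divides |G| = 12.
Closing under the operation: H = {e, r^3, r^2s, r^5s}, so |H| = 4.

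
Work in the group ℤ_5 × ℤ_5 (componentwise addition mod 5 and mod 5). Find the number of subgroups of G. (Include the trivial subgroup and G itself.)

8

|G| = 25, so by Lagrange every subgroup order divides 25. Divisors: 1, 5, 25.
Subgroups by order — order 1: 1; order 5: 6; order 25: 1.
Total: 1 + 6 + 1 = 8.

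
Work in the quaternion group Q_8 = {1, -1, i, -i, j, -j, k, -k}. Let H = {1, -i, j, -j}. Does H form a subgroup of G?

No

-i ∈ H but its inverse i ∉ H, so H is not a subgroup.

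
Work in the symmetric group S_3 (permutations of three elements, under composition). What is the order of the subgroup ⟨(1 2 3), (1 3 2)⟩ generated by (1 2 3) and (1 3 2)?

3

|⟨(1 2 3)⟩| = 3 and |⟨(1 3 2)⟩| = 3, so |H| is a multiple of lcm(3, 3) = 3 and divides |G| = 6.
Closing under the operation: H = {e, (1 2 3), (1 3 2)}, so |H| = 3.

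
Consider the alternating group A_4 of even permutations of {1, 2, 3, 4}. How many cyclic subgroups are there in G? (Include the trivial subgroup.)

8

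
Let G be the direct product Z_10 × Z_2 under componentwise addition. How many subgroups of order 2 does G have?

|G| = 20 and 2 | 20, so subgroups of order 2 are possible by Lagrange.
The subgroups of order 2 are: {(0,0), (0,1)}; {(0,0), (5,0)}; {(0,0), (5,1)}.
So G has 3 subgroups of order 2.

3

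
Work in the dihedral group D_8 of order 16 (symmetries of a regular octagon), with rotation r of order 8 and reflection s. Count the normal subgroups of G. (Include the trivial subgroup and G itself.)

7

G has 19 subgroups. Checking conjugation-invariance by order — order 1: 1/1 normal; order 2: 1/9 normal; order 4: 1/5 normal; order 8: 3/3 normal; order 16: 1/1 normal.
Total normal subgroups: 7.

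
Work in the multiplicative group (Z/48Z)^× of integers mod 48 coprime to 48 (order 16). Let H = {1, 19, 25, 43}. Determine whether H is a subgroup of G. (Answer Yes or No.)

|H| = 4 divides |G| = 16, consistent with Lagrange.
H contains the identity, every element's inverse is in H, and H is closed under ·: it is a subgroup.
In fact H = ⟨19⟩.

Yes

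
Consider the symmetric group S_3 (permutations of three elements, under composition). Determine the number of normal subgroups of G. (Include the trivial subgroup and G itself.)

G has 6 subgroups. Checking conjugation-invariance by order — order 1: 1/1 normal; order 2: 0/3 normal; order 3: 1/1 normal; order 6: 1/1 normal.
Total normal subgroups: 3.

3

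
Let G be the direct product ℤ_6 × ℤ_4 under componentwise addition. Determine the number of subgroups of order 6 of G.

|G| = 24 and 6 | 24, so subgroups of order 6 are possible by Lagrange.
The subgroups of order 6 are: {(0,0), (0,2), (2,0), (2,2), (4,0), (4,2)}; {(0,0), (1,0), (2,0), (3,0), (4,0), (5,0)}; {(0,0), (1,2), (2,0), (3,2), (4,0), (5,2)}.
So G has 3 subgroups of order 6.

3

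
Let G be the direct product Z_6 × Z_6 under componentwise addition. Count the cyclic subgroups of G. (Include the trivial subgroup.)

Each element a generates a cyclic subgroup ⟨a⟩; distinct elements may generate the same one (a cyclic group of order d has φ(d) generators).
Cyclic subgroups by order — order 1: 1; order 2: 3; order 3: 4; order 6: 12.
Total: 20.

20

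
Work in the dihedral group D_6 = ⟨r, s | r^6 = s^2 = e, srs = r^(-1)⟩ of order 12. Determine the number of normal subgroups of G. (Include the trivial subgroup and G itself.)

7

G has 16 subgroups. Checking conjugation-invariance by order — order 1: 1/1 normal; order 2: 1/7 normal; order 3: 1/1 normal; order 4: 0/3 normal; order 6: 3/3 normal; order 12: 1/1 normal.
Total normal subgroups: 7.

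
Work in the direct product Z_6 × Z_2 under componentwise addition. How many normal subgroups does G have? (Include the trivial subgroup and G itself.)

G is abelian, so every subgroup is normal.
G has 10 subgroups in total, hence 10 normal subgroups.

10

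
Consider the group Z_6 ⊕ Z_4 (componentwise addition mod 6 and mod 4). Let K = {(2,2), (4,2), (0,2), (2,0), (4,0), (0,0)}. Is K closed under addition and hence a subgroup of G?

Yes

|K| = 6 divides |G| = 24, consistent with Lagrange.
K contains the identity, every element's inverse is in K, and K is closed under +: it is a subgroup.
In fact K = ⟨(2,2)⟩.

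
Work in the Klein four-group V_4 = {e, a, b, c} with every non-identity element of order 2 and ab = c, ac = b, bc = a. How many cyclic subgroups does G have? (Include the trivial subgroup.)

4

Group the elements of G by the cyclic subgroup they generate; each cyclic subgroup of order d accounts for φ(d) elements.
Cyclic subgroups by order — order 1: 1; order 2: 3.
Total: 4.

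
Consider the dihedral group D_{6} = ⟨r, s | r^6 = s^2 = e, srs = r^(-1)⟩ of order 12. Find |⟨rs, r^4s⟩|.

4

|⟨rs⟩| = 2 and |⟨r^4s⟩| = 2, so |H| is a multiple of lcm(2, 2) = 2 and divides |G| = 12.
Closing under the operation: H = {e, r^3, rs, r^4s}, so |H| = 4.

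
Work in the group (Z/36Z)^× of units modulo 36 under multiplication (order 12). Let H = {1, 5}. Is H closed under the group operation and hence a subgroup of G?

No

5 ∈ H but its inverse 29 ∉ H, so H is not a subgroup.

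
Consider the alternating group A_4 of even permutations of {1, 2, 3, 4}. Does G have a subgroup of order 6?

6 | 12, so Lagrange does not rule it out; but checking all subgroups of G, none has order 6.
(A_4 is the standard example that the converse of Lagrange fails.)

No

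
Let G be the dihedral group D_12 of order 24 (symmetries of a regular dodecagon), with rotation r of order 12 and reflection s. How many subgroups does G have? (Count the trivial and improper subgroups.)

34

|G| = 24, so by Lagrange every subgroup order divides 24. Divisors: 1, 2, 3, 4, 6, 8, 12, 24.
Subgroups by order — order 1: 1; order 2: 13; order 3: 1; order 4: 7; order 6: 5; order 8: 3; order 12: 3; order 24: 1.
Total: 1 + 13 + 1 + 7 + 5 + 3 + 3 + 1 = 34.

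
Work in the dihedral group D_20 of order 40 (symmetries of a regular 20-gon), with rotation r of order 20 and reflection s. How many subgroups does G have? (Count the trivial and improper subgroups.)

|G| = 40, so by Lagrange every subgroup order divides 40. Divisors: 1, 2, 4, 5, 8, 10, 20, 40.
Subgroups by order — order 1: 1; order 2: 21; order 4: 11; order 5: 1; order 8: 5; order 10: 5; order 20: 3; order 40: 1.
Total: 1 + 21 + 11 + 1 + 5 + 5 + 3 + 1 = 48.

48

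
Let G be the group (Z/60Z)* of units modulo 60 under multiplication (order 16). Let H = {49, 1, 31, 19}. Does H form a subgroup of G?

|H| = 4 divides |G| = 16, consistent with Lagrange.
H contains the identity, every element's inverse is in H, and H is closed under ·: it is a subgroup.

Yes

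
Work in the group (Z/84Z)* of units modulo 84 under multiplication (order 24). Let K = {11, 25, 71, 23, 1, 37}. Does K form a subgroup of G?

|K| = 6 divides |G| = 24, consistent with Lagrange.
K contains the identity, every element's inverse is in K, and K is closed under ·: it is a subgroup.
In fact K = ⟨23⟩.

Yes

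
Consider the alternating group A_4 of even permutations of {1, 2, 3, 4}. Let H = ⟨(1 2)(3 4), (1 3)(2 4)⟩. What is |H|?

4

|⟨(1 2)(3 4)⟩| = 2 and |⟨(1 3)(2 4)⟩| = 2, so |H| is a multiple of lcm(2, 2) = 2 and divides |G| = 12.
Closing under the operation: H = {e, (1 2)(3 4), (1 3)(2 4), (1 4)(2 3)}, so |H| = 4.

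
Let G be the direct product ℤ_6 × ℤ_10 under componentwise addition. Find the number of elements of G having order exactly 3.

An element (a,b) has order lcm(ord(a), ord(b)); count pairs with lcm equal to 3.
Enumerating gives 2 such elements.

2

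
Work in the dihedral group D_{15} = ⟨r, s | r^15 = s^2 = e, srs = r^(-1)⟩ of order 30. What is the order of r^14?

Computing powers of r^14: the smallest k with (r^14)^k = e is k = 15.

15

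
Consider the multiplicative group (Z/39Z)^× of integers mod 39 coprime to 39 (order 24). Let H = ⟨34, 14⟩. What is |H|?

8

|⟨34⟩| = 4 and |⟨14⟩| = 2, so |H| is a multiple of lcm(4, 2) = 4 and divides |G| = 24.
Closing under the operation: H = {1, 5, 8, 14, 25, 31, 34, 38}, so |H| = 8.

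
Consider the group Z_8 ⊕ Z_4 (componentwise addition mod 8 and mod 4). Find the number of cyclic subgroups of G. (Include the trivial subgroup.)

14

Group the elements of G by the cyclic subgroup they generate; each cyclic subgroup of order d accounts for φ(d) elements.
Cyclic subgroups by order — order 1: 1; order 2: 3; order 4: 6; order 8: 4.
Total: 14.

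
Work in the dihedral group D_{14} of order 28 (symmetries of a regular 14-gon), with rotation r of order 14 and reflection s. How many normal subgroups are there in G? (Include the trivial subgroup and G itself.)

7

G has 28 subgroups. Checking conjugation-invariance by order — order 1: 1/1 normal; order 2: 1/15 normal; order 4: 0/7 normal; order 7: 1/1 normal; order 14: 3/3 normal; order 28: 1/1 normal.
Total normal subgroups: 7.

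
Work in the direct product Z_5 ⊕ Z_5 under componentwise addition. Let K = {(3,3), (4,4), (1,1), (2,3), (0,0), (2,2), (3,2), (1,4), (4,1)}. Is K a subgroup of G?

No

|K| = 9 does not divide |G| = 25, so by Lagrange K is not a subgroup.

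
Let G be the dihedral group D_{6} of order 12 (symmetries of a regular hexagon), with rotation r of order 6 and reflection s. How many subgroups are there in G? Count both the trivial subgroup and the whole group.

|G| = 12, so by Lagrange every subgroup order divides 12. Divisors: 1, 2, 3, 4, 6, 12.
Subgroups by order — order 1: 1; order 2: 7; order 3: 1; order 4: 3; order 6: 3; order 12: 1.
Total: 1 + 7 + 1 + 3 + 3 + 1 = 16.

16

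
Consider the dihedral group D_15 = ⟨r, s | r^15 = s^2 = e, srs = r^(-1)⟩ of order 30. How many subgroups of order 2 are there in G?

15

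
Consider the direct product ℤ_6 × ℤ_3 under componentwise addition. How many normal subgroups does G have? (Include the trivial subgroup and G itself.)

12

G is abelian, so every subgroup is normal.
G has 12 subgroups in total, hence 12 normal subgroups.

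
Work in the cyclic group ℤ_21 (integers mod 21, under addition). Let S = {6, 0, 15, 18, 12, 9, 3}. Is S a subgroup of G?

Yes

|S| = 7 divides |G| = 21, consistent with Lagrange.
S contains the identity, every element's inverse is in S, and S is closed under +: it is a subgroup.
In fact S = ⟨18⟩.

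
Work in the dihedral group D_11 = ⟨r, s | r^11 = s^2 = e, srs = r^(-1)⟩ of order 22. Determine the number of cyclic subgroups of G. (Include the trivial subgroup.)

13

Each element a generates a cyclic subgroup ⟨a⟩; distinct elements may generate the same one (a cyclic group of order d has φ(d) generators).
Cyclic subgroups by order — order 1: 1; order 2: 11; order 11: 1.
Total: 13.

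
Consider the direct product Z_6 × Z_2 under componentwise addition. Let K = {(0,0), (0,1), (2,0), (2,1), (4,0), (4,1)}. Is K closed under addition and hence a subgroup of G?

Yes

|K| = 6 divides |G| = 12, consistent with Lagrange.
K contains the identity, every element's inverse is in K, and K is closed under +: it is a subgroup.
In fact K = ⟨(2,1)⟩.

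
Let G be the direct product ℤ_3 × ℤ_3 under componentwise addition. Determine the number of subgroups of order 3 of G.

|G| = 9 and 3 | 9, so subgroups of order 3 are possible by Lagrange.
The subgroups of order 3 are: {(0,0), (0,1), (0,2)}; {(0,0), (1,0), (2,0)}; {(0,0), (1,1), (2,2)}; {(0,0), (1,2), (2,1)}.
So G has 4 subgroups of order 3.

4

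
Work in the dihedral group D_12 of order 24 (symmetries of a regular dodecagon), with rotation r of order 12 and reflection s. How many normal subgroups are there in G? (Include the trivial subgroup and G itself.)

G has 34 subgroups. Checking conjugation-invariance by order — order 1: 1/1 normal; order 2: 1/13 normal; order 3: 1/1 normal; order 4: 1/7 normal; order 6: 1/5 normal; order 8: 0/3 normal; order 12: 3/3 normal; order 24: 1/1 normal.
Total normal subgroups: 9.

9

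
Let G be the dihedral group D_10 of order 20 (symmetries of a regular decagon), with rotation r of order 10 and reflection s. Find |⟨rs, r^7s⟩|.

|⟨rs⟩| = 2 and |⟨r^7s⟩| = 2, so |H| is a multiple of lcm(2, 2) = 2 and divides |G| = 20.
Closing under the operation: H = {e, r^2, r^4, r^6, r^8, rs, r^3s, r^5s, r^7s, r^9s}, so |H| = 10.

10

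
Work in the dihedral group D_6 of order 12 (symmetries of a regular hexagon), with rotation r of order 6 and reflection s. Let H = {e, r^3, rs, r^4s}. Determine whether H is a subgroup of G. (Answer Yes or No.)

Yes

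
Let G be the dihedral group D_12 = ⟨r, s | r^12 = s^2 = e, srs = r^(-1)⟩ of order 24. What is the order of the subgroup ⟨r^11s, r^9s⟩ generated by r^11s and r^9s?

|⟨r^11s⟩| = 2 and |⟨r^9s⟩| = 2, so |H| is a multiple of lcm(2, 2) = 2 and divides |G| = 24.
Closing under the operation: H = {e, r^2, r^4, r^6, r^8, r^10, rs, r^3s, r^5s, r^7s, r^9s, r^11s}, so |H| = 12.

12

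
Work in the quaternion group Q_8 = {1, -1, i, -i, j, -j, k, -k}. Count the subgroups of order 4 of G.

|G| = 8 and 4 | 8, so subgroups of order 4 are possible by Lagrange.
The subgroups of order 4 are: {1, -1, i, -i}; {1, -1, j, -j}; {1, -1, k, -k}.
So G has 3 subgroups of order 4.

3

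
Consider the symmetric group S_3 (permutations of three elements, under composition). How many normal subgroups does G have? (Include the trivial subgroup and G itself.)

G has 6 subgroups. Checking conjugation-invariance by order — order 1: 1/1 normal; order 2: 0/3 normal; order 3: 1/1 normal; order 6: 1/1 normal.
Total normal subgroups: 3.

3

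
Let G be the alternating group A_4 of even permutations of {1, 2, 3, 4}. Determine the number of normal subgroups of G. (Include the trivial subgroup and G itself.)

G has 10 subgroups. Checking conjugation-invariance by order — order 1: 1/1 normal; order 2: 0/3 normal; order 3: 0/4 normal; order 4: 1/1 normal; order 12: 1/1 normal.
Total normal subgroups: 3.

3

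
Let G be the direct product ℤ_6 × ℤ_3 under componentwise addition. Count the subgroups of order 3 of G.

4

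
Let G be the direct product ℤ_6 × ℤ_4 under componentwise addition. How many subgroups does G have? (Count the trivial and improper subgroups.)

16

|G| = 24, so by Lagrange every subgroup order divides 24. Divisors: 1, 2, 3, 4, 6, 8, 12, 24.
Subgroups by order — order 1: 1; order 2: 3; order 3: 1; order 4: 3; order 6: 3; order 8: 1; order 12: 3; order 24: 1.
Total: 1 + 3 + 1 + 3 + 3 + 1 + 3 + 1 = 16.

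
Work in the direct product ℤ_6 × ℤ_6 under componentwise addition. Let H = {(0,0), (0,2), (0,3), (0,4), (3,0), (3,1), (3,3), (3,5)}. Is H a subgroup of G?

No

|H| = 8 does not divide |G| = 36, so by Lagrange H is not a subgroup.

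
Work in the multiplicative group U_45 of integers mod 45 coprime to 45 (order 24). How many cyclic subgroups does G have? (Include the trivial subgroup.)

12

Each element a generates a cyclic subgroup ⟨a⟩; distinct elements may generate the same one (a cyclic group of order d has φ(d) generators).
Cyclic subgroups by order — order 1: 1; order 2: 3; order 3: 1; order 4: 2; order 6: 3; order 12: 2.
Total: 12.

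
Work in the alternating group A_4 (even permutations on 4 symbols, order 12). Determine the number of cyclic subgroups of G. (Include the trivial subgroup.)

Each element a generates a cyclic subgroup ⟨a⟩; distinct elements may generate the same one (a cyclic group of order d has φ(d) generators).
Cyclic subgroups by order — order 1: 1; order 2: 3; order 3: 4.
Total: 8.

8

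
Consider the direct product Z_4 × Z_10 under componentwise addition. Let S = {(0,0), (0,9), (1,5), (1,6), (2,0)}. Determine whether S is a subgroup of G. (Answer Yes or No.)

No

(1,5) ∈ S but its inverse (3,5) ∉ S, so S is not a subgroup.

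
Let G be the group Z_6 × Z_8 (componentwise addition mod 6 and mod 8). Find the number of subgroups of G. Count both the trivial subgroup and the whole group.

|G| = 48, so by Lagrange every subgroup order divides 48. Divisors: 1, 2, 3, 4, 6, 8, 12, 16, 24, 48.
Subgroups by order — order 1: 1; order 2: 3; order 3: 1; order 4: 3; order 6: 3; order 8: 3; order 12: 3; order 16: 1; order 24: 3; order 48: 1.
Total: 1 + 3 + 1 + 3 + 3 + 3 + 3 + 1 + 3 + 1 = 22.

22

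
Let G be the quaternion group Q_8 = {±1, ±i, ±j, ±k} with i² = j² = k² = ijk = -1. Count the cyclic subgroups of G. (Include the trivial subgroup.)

5

A cyclic subgroup of order d is generated by each of its φ(d) elements of order d, so the cyclic subgroups of order d number (#elements of order d)/φ(d).
Cyclic subgroups by order — order 1: 1; order 2: 1; order 4: 3.
Total: 5.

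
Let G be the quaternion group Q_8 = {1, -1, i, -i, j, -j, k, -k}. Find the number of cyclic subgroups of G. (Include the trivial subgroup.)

Group the elements of G by the cyclic subgroup they generate; each cyclic subgroup of order d accounts for φ(d) elements.
Cyclic subgroups by order — order 1: 1; order 2: 1; order 4: 3.
Total: 5.

5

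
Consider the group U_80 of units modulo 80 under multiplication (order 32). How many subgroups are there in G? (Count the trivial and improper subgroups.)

|G| = 32, so by Lagrange every subgroup order divides 32. Divisors: 1, 2, 4, 8, 16, 32.
Subgroups by order — order 1: 1; order 2: 7; order 4: 19; order 8: 19; order 16: 7; order 32: 1.
Total: 1 + 7 + 19 + 19 + 7 + 1 = 54.

54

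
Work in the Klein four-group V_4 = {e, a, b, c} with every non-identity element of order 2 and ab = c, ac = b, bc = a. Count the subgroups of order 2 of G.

3

|G| = 4 and 2 | 4, so subgroups of order 2 are possible by Lagrange.
The subgroups of order 2 are: {e, a}; {e, b}; {e, c}.
So G has 3 subgroups of order 2.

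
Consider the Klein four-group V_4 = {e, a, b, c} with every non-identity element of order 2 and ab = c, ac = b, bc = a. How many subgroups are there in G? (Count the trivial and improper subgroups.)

|G| = 4, so by Lagrange every subgroup order divides 4. Divisors: 1, 2, 4.
Subgroups by order — order 1: 1; order 2: 3; order 4: 1.
Total: 1 + 3 + 1 = 5.

5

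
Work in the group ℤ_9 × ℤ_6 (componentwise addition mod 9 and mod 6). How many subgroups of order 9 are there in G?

4

|G| = 54 and 9 | 54, so subgroups of order 9 are possible by Lagrange.
The subgroups of order 9 are: {(0,0), (0,2), (0,4), (3,0), (3,2), (3,4), (6,0), (6,2), (6,4)}; {(0,0), (1,0), (2,0), (3,0), (4,0), (5,0), (6,0), (7,0), (8,0)}; {(0,0), (1,2), (2,4), (3,0), (4,2), (5,4), (6,0), (7,2), (8,4)}; {(0,0), (1,4), (2,2), (3,0), (4,4), (5,2), (6,0), (7,4), (8,2)}.
So G has 4 subgroups of order 9.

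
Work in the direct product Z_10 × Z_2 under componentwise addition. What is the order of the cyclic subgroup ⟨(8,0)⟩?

The order of (8,0) in Z_10 × Z_2 is lcm(ord(8) in Z_10, ord(0) in Z_2).
ord(8) = 5 and ord(0) = 1, so |⟨(8,0)⟩| = lcm(5, 1) = 5.

5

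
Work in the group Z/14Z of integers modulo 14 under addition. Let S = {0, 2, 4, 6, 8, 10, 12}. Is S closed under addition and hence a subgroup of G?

|S| = 7 divides |G| = 14, consistent with Lagrange.
S contains the identity, every element's inverse is in S, and S is closed under +: it is a subgroup.
In fact S = ⟨2⟩.

Yes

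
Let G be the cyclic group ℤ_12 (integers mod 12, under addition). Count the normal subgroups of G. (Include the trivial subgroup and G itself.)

6

G is abelian, so every subgroup is normal.
G has 6 subgroups in total, hence 6 normal subgroups.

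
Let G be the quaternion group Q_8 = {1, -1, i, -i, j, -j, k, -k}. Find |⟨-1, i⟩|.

|⟨-1⟩| = 2 and |⟨i⟩| = 4, so |H| is a multiple of lcm(2, 4) = 4 and divides |G| = 8.
Closing under the operation: H = {1, -1, i, -i}, so |H| = 4.

4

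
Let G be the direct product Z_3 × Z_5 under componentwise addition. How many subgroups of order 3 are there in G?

1

|G| = 15 and 3 | 15, so subgroups of order 3 are possible by Lagrange.
The subgroups of order 3 are: {(0,0), (1,0), (2,0)}.
So G has 1 subgroup of order 3.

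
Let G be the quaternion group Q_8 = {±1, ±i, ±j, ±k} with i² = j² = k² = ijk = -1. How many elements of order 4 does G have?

6

The elements of order 4 are: i, -i, j, -j, k, -k.
That's 6.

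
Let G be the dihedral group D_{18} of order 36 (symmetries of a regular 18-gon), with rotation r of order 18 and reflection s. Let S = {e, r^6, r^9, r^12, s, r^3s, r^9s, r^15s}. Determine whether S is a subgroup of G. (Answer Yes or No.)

|S| = 8 does not divide |G| = 36, so by Lagrange S is not a subgroup.

No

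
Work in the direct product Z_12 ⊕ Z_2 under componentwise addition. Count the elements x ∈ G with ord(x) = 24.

0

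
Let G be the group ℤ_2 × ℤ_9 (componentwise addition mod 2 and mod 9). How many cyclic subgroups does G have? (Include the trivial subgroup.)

Group the elements of G by the cyclic subgroup they generate; each cyclic subgroup of order d accounts for φ(d) elements.
Cyclic subgroups by order — order 1: 1; order 2: 1; order 3: 1; order 6: 1; order 9: 1; order 18: 1.
Total: 6.

6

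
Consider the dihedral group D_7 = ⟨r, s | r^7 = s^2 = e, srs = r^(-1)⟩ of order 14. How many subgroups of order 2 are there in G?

|G| = 14 and 2 | 14, so subgroups of order 2 are possible by Lagrange.
The subgroups of order 2 are: {e, r^2s}; {e, r^3s}; {e, r^4s}; {e, r^5s}; … (7 in all).
So G has 7 subgroups of order 2.

7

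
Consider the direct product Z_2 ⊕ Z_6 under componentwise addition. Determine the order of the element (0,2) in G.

3

The order of (0,2) in Z_2 × Z_6 is lcm(ord(0) in Z_2, ord(2) in Z_6).
ord(0) = 1 and ord(2) = 3, so |⟨(0,2)⟩| = lcm(1, 3) = 3.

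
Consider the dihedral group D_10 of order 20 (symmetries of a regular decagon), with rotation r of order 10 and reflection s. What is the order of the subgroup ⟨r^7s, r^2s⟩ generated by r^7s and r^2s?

4

|⟨r^7s⟩| = 2 and |⟨r^2s⟩| = 2, so |H| is a multiple of lcm(2, 2) = 2 and divides |G| = 20.
Closing under the operation: H = {e, r^5, r^2s, r^7s}, so |H| = 4.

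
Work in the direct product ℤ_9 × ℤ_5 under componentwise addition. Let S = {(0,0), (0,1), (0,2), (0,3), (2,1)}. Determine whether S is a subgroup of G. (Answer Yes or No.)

(0,1) ∈ S but its inverse (0,4) ∉ S, so S is not a subgroup.

No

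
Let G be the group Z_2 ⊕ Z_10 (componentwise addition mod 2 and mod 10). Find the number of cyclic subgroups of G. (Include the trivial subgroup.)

Group the elements of G by the cyclic subgroup they generate; each cyclic subgroup of order d accounts for φ(d) elements.
Cyclic subgroups by order — order 1: 1; order 2: 3; order 5: 1; order 10: 3.
Total: 8.

8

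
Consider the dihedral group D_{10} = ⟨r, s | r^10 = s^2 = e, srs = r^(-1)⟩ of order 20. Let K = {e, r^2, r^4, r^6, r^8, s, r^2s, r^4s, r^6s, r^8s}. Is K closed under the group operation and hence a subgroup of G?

Yes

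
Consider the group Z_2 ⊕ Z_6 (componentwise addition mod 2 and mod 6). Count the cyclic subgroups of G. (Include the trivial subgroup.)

A cyclic subgroup of order d is generated by each of its φ(d) elements of order d, so the cyclic subgroups of order d number (#elements of order d)/φ(d).
Cyclic subgroups by order — order 1: 1; order 2: 3; order 3: 1; order 6: 3.
Total: 8.

8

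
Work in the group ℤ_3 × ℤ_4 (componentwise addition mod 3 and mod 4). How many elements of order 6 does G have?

An element (a,b) has order lcm(ord(a), ord(b)); count pairs with lcm equal to 6.
Enumerating gives 2 such elements.

2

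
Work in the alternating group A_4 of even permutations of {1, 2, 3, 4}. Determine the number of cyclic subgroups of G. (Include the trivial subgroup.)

8

Group the elements of G by the cyclic subgroup they generate; each cyclic subgroup of order d accounts for φ(d) elements.
Cyclic subgroups by order — order 1: 1; order 2: 3; order 3: 4.
Total: 8.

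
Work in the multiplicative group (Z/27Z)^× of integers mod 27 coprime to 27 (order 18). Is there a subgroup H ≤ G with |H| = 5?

5 does not divide |G| = 18, so by Lagrange no subgroup of order 5 exists.

No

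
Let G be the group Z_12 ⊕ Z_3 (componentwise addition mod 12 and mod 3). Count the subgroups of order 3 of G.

4

|G| = 36 and 3 | 36, so subgroups of order 3 are possible by Lagrange.
The subgroups of order 3 are: {(0,0), (0,1), (0,2)}; {(0,0), (4,0), (8,0)}; {(0,0), (4,1), (8,2)}; {(0,0), (4,2), (8,1)}.
So G has 4 subgroups of order 3.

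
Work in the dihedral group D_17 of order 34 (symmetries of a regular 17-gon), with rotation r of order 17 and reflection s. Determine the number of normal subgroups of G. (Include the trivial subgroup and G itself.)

3

G has 20 subgroups. Checking conjugation-invariance by order — order 1: 1/1 normal; order 2: 0/17 normal; order 17: 1/1 normal; order 34: 1/1 normal.
Total normal subgroups: 3.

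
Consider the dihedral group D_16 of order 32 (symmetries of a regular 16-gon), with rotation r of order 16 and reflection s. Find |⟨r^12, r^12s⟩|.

8

|⟨r^12⟩| = 4 and |⟨r^12s⟩| = 2, so |H| is a multiple of lcm(4, 2) = 4 and divides |G| = 32.
Closing under the operation: H = {e, r^4, r^8, r^12, s, r^4s, r^8s, r^12s}, so |H| = 8.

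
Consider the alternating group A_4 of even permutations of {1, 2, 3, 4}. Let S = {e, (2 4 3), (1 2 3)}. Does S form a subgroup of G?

(2 4 3) ∈ S but its inverse (2 3 4) ∉ S, so S is not a subgroup.

No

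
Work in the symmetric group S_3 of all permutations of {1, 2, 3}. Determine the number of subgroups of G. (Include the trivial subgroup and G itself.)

6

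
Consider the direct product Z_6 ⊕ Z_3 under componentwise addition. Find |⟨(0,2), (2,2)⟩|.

9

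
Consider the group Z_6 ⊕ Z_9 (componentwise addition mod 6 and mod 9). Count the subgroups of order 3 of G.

4

|G| = 54 and 3 | 54, so subgroups of order 3 are possible by Lagrange.
The subgroups of order 3 are: {(0,0), (0,3), (0,6)}; {(0,0), (2,0), (4,0)}; {(0,0), (2,3), (4,6)}; {(0,0), (2,6), (4,3)}.
So G has 4 subgroups of order 3.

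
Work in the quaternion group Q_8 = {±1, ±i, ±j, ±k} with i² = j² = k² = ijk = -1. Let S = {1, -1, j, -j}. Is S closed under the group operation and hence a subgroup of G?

|S| = 4 divides |G| = 8, consistent with Lagrange.
S contains the identity, every element's inverse is in S, and S is closed under ·: it is a subgroup.
In fact S = ⟨j⟩.

Yes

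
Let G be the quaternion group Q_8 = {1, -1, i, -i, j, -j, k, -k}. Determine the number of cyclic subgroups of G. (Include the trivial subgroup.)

Each element a generates a cyclic subgroup ⟨a⟩; distinct elements may generate the same one (a cyclic group of order d has φ(d) generators).
Cyclic subgroups by order — order 1: 1; order 2: 1; order 4: 3.
Total: 5.

5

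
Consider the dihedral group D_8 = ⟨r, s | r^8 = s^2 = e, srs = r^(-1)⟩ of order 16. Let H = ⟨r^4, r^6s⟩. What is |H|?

|⟨r^4⟩| = 2 and |⟨r^6s⟩| = 2, so |H| is a multiple of lcm(2, 2) = 2 and divides |G| = 16.
Closing under the operation: H = {e, r^4, r^2s, r^6s}, so |H| = 4.

4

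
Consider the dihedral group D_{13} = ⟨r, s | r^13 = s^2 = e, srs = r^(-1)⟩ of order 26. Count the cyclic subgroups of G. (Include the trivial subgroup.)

Each element a generates a cyclic subgroup ⟨a⟩; distinct elements may generate the same one (a cyclic group of order d has φ(d) generators).
Cyclic subgroups by order — order 1: 1; order 2: 13; order 13: 1.
Total: 15.

15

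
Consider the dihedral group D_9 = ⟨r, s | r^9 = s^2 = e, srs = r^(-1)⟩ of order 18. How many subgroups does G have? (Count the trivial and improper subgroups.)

|G| = 18, so by Lagrange every subgroup order divides 18. Divisors: 1, 2, 3, 6, 9, 18.
Subgroups by order — order 1: 1; order 2: 9; order 3: 1; order 6: 3; order 9: 1; order 18: 1.
Total: 1 + 9 + 1 + 3 + 1 + 1 = 16.

16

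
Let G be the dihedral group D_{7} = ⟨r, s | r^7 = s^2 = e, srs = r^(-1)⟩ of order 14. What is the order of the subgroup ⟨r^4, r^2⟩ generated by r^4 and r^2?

7

|⟨r^4⟩| = 7 and |⟨r^2⟩| = 7, so |H| is a multiple of lcm(7, 7) = 7 and divides |G| = 14.
Closing under the operation: H = {e, r, r^2, r^3, r^4, r^5, r^6}, so |H| = 7.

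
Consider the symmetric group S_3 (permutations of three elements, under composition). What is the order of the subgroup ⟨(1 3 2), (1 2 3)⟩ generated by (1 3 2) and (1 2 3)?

|⟨(1 3 2)⟩| = 3 and |⟨(1 2 3)⟩| = 3, so |H| is a multiple of lcm(3, 3) = 3 and divides |G| = 6.
Closing under the operation: H = {e, (1 2 3), (1 3 2)}, so |H| = 3.

3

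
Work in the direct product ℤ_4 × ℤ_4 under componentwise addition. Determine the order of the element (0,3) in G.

The order of (0,3) in Z_4 × Z_4 is lcm(ord(0) in Z_4, ord(3) in Z_4).
ord(0) = 1 and ord(3) = 4, so |⟨(0,3)⟩| = lcm(1, 4) = 4.

4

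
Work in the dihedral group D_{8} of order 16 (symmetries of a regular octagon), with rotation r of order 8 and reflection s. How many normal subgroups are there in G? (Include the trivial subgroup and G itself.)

G has 19 subgroups. Checking conjugation-invariance by order — order 1: 1/1 normal; order 2: 1/9 normal; order 4: 1/5 normal; order 8: 3/3 normal; order 16: 1/1 normal.
Total normal subgroups: 7.

7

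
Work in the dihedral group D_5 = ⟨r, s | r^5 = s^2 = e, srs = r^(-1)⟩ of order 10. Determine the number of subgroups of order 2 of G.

5

|G| = 10 and 2 | 10, so subgroups of order 2 are possible by Lagrange.
The subgroups of order 2 are: {e, r^2s}; {e, r^3s}; {e, r^4s}; {e, rs}; … (5 in all).
So G has 5 subgroups of order 2.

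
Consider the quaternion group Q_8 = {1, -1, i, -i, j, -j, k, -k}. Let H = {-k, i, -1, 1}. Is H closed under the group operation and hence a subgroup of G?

No

-k ∈ H but its inverse k ∉ H, so H is not a subgroup.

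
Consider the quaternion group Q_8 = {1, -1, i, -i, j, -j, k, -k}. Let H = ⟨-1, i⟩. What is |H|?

4

|⟨-1⟩| = 2 and |⟨i⟩| = 4, so |H| is a multiple of lcm(2, 4) = 4 and divides |G| = 8.
Closing under the operation: H = {1, -1, i, -i}, so |H| = 4.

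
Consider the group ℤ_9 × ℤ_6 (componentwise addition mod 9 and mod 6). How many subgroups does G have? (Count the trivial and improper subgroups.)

|G| = 54, so by Lagrange every subgroup order divides 54. Divisors: 1, 2, 3, 6, 9, 18, 27, 54.
Subgroups by order — order 1: 1; order 2: 1; order 3: 4; order 6: 4; order 9: 4; order 18: 4; order 27: 1; order 54: 1.
Total: 1 + 1 + 4 + 4 + 4 + 4 + 1 + 1 = 20.

20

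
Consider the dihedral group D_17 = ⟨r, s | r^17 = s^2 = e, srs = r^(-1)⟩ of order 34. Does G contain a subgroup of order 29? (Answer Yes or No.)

No

29 does not divide |G| = 34, so by Lagrange no subgroup of order 29 exists.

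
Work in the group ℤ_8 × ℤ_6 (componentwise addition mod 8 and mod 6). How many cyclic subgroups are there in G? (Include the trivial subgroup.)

Each element a generates a cyclic subgroup ⟨a⟩; distinct elements may generate the same one (a cyclic group of order d has φ(d) generators).
Cyclic subgroups by order — order 1: 1; order 2: 3; order 3: 1; order 4: 2; order 6: 3; order 8: 2; order 12: 2; order 24: 2.
Total: 16.

16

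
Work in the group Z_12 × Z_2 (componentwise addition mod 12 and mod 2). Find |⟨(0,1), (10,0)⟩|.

12

|⟨(0,1)⟩| = 2 and |⟨(10,0)⟩| = 6, so |H| is a multiple of lcm(2, 6) = 6 and divides |G| = 24.
Closing under the operation: H = {(0,0), (0,1), (2,0), (2,1), (4,0), (4,1), (6,0), (6,1), (8,0), (8,1), (10,0), (10,1)}, so |H| = 12.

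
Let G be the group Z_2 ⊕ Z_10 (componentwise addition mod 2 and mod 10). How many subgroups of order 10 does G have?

|G| = 20 and 10 | 20, so subgroups of order 10 are possible by Lagrange.
The subgroups of order 10 are: {(0,0), (0,1), (0,2), (0,3), (0,4), (0,5), (0,6), (0,7), (0,8), (0,9)}; {(0,0), (0,2), (0,4), (0,6), (0,8), (1,0), (1,2), (1,4), (1,6), (1,8)}; {(0,0), (0,2), (0,4), (0,6), (0,8), (1,1), (1,3), (1,5), (1,7), (1,9)}.
So G has 3 subgroups of order 10.

3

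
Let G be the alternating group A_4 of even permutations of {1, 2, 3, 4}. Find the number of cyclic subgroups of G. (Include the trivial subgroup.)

8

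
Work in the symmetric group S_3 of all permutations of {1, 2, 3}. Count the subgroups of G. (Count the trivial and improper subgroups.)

|G| = 6, so by Lagrange every subgroup order divides 6. Divisors: 1, 2, 3, 6.
Subgroups by order — order 1: 1; order 2: 3; order 3: 1; order 6: 1.
Total: 1 + 3 + 1 + 1 = 6.

6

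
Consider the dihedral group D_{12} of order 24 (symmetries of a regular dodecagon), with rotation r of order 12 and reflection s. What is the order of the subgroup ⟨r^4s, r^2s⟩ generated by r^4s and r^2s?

12

|⟨r^4s⟩| = 2 and |⟨r^2s⟩| = 2, so |H| is a multiple of lcm(2, 2) = 2 and divides |G| = 24.
Closing under the operation: H = {e, r^2, r^4, r^6, r^8, r^10, s, r^2s, r^4s, r^6s, r^8s, r^10s}, so |H| = 12.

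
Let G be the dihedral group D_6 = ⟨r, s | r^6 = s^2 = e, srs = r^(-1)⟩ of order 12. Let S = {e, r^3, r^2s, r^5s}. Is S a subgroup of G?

|S| = 4 divides |G| = 12, consistent with Lagrange.
S contains the identity, every element's inverse is in S, and S is closed under ·: it is a subgroup.

Yes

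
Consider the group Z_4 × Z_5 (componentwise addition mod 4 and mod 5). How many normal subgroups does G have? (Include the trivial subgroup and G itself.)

G is abelian, so every subgroup is normal.
G has 6 subgroups in total, hence 6 normal subgroups.

6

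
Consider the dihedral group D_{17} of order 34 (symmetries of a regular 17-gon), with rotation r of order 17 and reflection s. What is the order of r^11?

17

Computing powers of r^11: the smallest k with (r^11)^k = e is k = 17.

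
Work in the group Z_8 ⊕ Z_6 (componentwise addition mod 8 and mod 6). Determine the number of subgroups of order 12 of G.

|G| = 48 and 12 | 48, so subgroups of order 12 are possible by Lagrange.
The subgroups of order 12 are: {(0,0), (0,1), (0,2), (0,3), (0,4), (0,5), (4,0), (4,1), (4,2), (4,3), (4,4), (4,5)}; {(0,0), (0,2), (0,4), (2,0), (2,2), (2,4), (4,0), (4,2), (4,4), (6,0), (6,2), (6,4)}; {(0,0), (0,2), (0,4), (2,1), (2,3), (2,5), (4,0), (4,2), (4,4), (6,1), (6,3), (6,5)}.
So G has 3 subgroups of order 12.

3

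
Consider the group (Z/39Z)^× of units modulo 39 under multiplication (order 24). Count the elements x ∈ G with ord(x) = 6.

6

The elements of order 6 are: 4, 10, 17, 23, 29, 35.
That's 6.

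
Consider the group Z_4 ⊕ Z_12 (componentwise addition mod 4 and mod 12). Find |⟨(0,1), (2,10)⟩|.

24

|⟨(0,1)⟩| = 12 and |⟨(2,10)⟩| = 6, so |H| is a multiple of lcm(12, 6) = 12 and divides |G| = 48.
Closing under the operation: H = {(0,0), (0,1), (0,2), (0,3), (0,4), (0,5), (0,6), (0,7), (0,8), (0,9), (0,10), (0,11), (2,0), (2,1), (2,2), (2,3), (2,4), (2,5), (2,6), (2,7), (2,8), (2,9), (2,10), (2,11)}, so |H| = 24.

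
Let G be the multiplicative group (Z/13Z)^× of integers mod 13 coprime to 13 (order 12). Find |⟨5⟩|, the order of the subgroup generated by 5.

4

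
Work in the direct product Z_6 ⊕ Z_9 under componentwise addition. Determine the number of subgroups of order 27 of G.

|G| = 54 and 27 | 54, so subgroups of order 27 are possible by Lagrange.
The subgroups of order 27 are: {(0,0), (0,1), (0,2), (0,3), (0,4), (0,5), (0,6), (0,7), (0,8), (2,0), (2,1), (2,2), (2,3), (2,4), (2,5), (2,6), (2,7), (2,8), (4,0), (4,1), (4,2), (4,3), (4,4), (4,5), (4,6), (4,7), (4,8)}.
So G has 1 subgroup of order 27.

1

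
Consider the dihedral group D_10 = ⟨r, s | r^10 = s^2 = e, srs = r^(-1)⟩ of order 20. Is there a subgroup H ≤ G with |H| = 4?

Yes

4 | 20. A subgroup of order 4 is {e, r^5, r^2s, r^7s}.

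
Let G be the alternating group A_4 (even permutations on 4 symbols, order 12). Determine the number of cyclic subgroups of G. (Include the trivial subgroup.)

8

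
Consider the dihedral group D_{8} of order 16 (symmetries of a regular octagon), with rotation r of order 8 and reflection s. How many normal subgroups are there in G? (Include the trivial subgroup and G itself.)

7

G has 19 subgroups. Checking conjugation-invariance by order — order 1: 1/1 normal; order 2: 1/9 normal; order 4: 1/5 normal; order 8: 3/3 normal; order 16: 1/1 normal.
Total normal subgroups: 7.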